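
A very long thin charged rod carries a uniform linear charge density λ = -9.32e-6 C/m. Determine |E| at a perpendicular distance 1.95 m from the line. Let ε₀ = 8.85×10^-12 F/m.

Coaxial Gaussian cylinder, radius r = 1.95 m, length L.
Q_enc = λL, so λ_enc = -9.32e-6 C/m.
Since E is radial and uniform over the curved surface, Φ = E·2πrL = Q_enc/ε₀ = λ_enc L/ε₀.
E = |λ_enc|/(2πε₀r) = (9.32×10^-6)/(2π·8.85×10^-12·1.95) = 8.60×10^4 N/C.

E = 8.60×10^4 N/C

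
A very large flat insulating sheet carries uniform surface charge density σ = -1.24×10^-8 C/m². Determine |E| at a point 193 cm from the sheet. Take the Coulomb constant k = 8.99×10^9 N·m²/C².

700 V/m

Choose a cylindrical pillbox piercing the sheet, end faces (area A) parallel to it.
Only the two end caps contribute flux: Φ = 2EA. With Q_enc = σA, Gauss's law gives E = |σ|/(2ε₀).
E = 2πk|σ| = 2π(8.99×10^9)(1.24e-8) = 700 N/C.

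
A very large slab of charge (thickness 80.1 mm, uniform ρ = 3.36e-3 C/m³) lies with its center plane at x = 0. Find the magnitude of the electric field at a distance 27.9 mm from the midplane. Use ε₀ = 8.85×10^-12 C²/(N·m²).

|E| ≈ 1.06×10^7 N/C

By symmetry E is perpendicular to the slab. A Gaussian pillbox from −27.9 mm to +27.9 mm (face area A) lies entirely within the slab.
Q_enc = ρ·(2x)·A and flux = 2EA, so 2EA = 2ρxA/ε₀ ⇒ E = |ρ|x/ε₀.
E = (3.36×10^-3)(0.0279)/(8.85×10^-12) = 1.06×10^7 N/C.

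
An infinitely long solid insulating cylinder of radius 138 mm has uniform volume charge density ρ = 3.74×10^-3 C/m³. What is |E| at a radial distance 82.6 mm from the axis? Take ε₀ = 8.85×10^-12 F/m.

By cylindrical symmetry E is radial; use a coaxial Gaussian cylinder of radius 82.6 mm and length L (r < R).
Charge inside radius r per length L is ρ·πr²·L, so λ_enc = ρπr² = 8.016×10^-5 C/m.
By Gauss's law (flux through the curved wall only), E·2πrL = λ_enc L/ε₀.
E = |λ_enc|/(2πε₀r) = (8.016×10^-5)/(2π·8.85×10^-12·0.0826) = 1.75e7 N/C.

1.75×10^7 N/C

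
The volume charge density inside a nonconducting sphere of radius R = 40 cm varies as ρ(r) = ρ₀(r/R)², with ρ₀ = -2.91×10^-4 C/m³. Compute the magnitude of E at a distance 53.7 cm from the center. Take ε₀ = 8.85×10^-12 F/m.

E = 1.46×10^6 V/m

By spherical symmetry E is radial; choose a Gaussian sphere of radius r = 53.7 cm (r > R, all charge enclosed).
Q_enc = 4π ∫₀^R ρ₀(r'/R)^2 r'² dr' = 4πρ₀R³/5 = -4.681e-5 C.
By Gauss's law, ∮E·dA = E·4πr² = Q_enc/ε₀.
E = |Q_enc|/(4πε₀r²) = (4.681×10^-5)/(4π·8.85×10^-12·(0.537)²) = 1.46×10^6 N/C.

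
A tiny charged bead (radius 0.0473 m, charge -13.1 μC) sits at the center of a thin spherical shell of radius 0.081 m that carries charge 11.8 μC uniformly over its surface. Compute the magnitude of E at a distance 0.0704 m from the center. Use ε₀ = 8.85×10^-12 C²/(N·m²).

Take a concentric spherical Gaussian surface of radius r = 0.0704 m (between the bodies, 0.0473 m < r < 0.081 m).
Only the inner charge is enclosed; the outer shell contributes nothing inside itself. Q_enc = -13.1 μC = -1.31×10^-5 C.
Applying ∮E·dA = Q_enc/ε₀ with Φ = E(4πr²):
E = |Q_enc|/(4πε₀r²) = (1.31×10^-5)/(4π·8.85×10^-12·(0.0704)²) = 2.38×10^7 N/C.

E = 2.38×10^7 V/m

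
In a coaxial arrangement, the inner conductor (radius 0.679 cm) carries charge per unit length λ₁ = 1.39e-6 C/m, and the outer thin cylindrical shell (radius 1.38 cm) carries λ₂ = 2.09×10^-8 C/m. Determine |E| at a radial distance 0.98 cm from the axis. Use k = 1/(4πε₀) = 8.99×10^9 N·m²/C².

|E| = 2.55×10^6 V/m

Coaxial Gaussian cylinder, radius r = 0.98 cm, length L (between the conductors, 0.679 cm < r < 1.38 cm).
Only the inner wire is enclosed; the outer shell contributes nothing inside itself. λ_enc = λ₁ = 1.39e-6 C/m.
Applying ∮E·dA = Q_enc/ε₀ with the end caps contributing no flux:
E = 2k|λ_enc|/r = 2(8.99×10^9)(1.39×10^-6)/(0.0098) = 2.55e6 N/C.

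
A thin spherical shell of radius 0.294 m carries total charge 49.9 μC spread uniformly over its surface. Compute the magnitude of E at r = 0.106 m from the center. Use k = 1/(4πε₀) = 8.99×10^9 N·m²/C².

E = 0 (no enclosed charge)

Use a concentric Gaussian sphere at r = 0.106 m (inside the shell, r < 0.294 m).
No charge lies within this surface, so Q_enc = 0 and Gauss's law gives E·4πr² = 0 ⇒ E = 0.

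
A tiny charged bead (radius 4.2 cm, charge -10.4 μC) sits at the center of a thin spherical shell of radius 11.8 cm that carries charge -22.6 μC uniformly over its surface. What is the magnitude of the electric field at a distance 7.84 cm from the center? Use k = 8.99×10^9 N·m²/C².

|E| = 1.52×10^7 V/m

By spherical symmetry E is radial; choose a Gaussian sphere of radius r = 7.84 cm (between the bodies, 4.2 cm < r < 11.8 cm).
The shell at 11.8 cm lies outside the Gaussian surface, so Q_enc = -10.4 μC = -1.04×10^-5 C.
Applying ∮E·dA = Q_enc/ε₀ with Φ = E(4πr²):
E = k|Q_enc|/r² = (8.99×10^9)(1.04×10^-5)/(0.0784)² = 1.52×10^7 N/C.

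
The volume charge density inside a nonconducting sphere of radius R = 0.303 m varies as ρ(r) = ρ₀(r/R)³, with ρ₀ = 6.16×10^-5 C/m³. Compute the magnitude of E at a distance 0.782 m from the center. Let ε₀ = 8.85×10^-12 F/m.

By spherical symmetry E is radial; choose a Gaussian sphere of radius r = 0.782 m (r > R, all charge enclosed).
Q_enc = 4π ∫₀^R ρ₀(r'/R)^3 r'² dr' = 4πρ₀R³/6 = 3.589×10^-6 C.
By Gauss's law, ∮E·dA = E·4πr² = Q_enc/ε₀.
E = |Q_enc|/(4πε₀r²) = (3.589e-6)/(4π·8.85×10^-12·(0.782)²) = 5.28e4 N/C.

5.28×10^4 V/m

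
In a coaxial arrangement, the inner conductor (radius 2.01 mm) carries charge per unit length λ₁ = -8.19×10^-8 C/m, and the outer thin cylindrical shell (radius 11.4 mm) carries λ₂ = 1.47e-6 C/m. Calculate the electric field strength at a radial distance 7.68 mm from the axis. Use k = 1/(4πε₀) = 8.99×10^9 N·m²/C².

E ≈ 1.92×10^5 N/C

Take a coaxial cylindrical Gaussian surface of radius r = 7.68 mm and length L (between the conductors, 2.01 mm < r < 11.4 mm).
The shell at 11.4 mm lies outside the Gaussian surface, so λ_enc = λ₁ = -8.19×10^-8 C/m.
Applying ∮E·dA = Q_enc/ε₀ with the end caps contributing no flux:
E = 2k|λ_enc|/r = 2(8.99×10^9)(8.19×10^-8)/(0.00768) = 1.92×10^5 N/C.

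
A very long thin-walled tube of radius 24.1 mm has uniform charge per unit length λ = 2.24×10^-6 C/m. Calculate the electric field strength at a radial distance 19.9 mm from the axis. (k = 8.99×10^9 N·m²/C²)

|E| = 0 N/C

Choose a coaxial cylinder of radius r = 19.9 mm (arbitrary length L) as the Gaussian surface (r < 24.1 mm, inside the shell).
No charge is enclosed, so Gauss's law gives E·2πrL = 0 ⇒ E = 0.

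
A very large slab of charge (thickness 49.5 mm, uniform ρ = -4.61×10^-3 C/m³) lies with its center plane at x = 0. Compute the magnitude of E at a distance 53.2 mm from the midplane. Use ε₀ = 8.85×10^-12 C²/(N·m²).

|E| ≈ 1.29×10^7 N/C

The point |x| = 53.2 mm lies outside the slab (half-thickness 0.02475 m). A symmetric pillbox spanning the full slab encloses Q_enc = ρ·d·A.
Flux = 2EA ⇒ E = |ρ|d/(2ε₀), independent of distance outside.
E = (4.61×10^-3)(0.0495)/(2·8.85×10^-12) = 1.29×10^7 N/C.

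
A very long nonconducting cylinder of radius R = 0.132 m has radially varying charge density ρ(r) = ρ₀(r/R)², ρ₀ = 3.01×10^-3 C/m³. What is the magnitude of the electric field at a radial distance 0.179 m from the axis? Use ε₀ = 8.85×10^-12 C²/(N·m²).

|E| = 8.28e6 V/m

Take a coaxial cylindrical Gaussian surface of radius r = 0.179 m and length L (r > R, full charge per length enclosed).
λ_enc = 2π ∫₀^R ρ₀(r'/R)^2 r' dr' = 2πρ₀R²/4 = 8.238×10^-5 C/m.
Applying ∮E·dA = Q_enc/ε₀ with the end caps contributing no flux:
E = |λ_enc|/(2πε₀r) = (8.238×10^-5)/(2π·8.85×10^-12·0.179) = 8.28e6 N/C.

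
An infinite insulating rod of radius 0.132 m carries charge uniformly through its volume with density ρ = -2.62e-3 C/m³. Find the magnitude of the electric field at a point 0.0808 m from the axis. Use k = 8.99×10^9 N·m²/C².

By cylindrical symmetry E is radial; use a coaxial Gaussian cylinder of radius 0.0808 m and length L (r < R).
Enclosed charge per unit length: λ_enc = ρ·πr² = (-2.62×10^-3)π(0.0808)² = -5.374e-5 C/m.
By Gauss's law (flux through the curved wall only), E·2πrL = λ_enc L/ε₀.
E = 2k|λ_enc|/r = 2(8.99×10^9)(5.374×10^-5)/(0.0808) = 1.20×10^7 N/C.

E ≈ 1.20×10^7 N/C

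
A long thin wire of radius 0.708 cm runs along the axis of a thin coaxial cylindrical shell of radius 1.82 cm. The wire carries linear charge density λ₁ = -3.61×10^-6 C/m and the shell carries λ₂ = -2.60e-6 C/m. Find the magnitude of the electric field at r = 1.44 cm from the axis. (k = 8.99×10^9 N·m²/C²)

|E| = 4.51×10^6 N/C

By cylindrical symmetry E is radial; use a coaxial Gaussian cylinder of radius 1.44 cm and length L (between the conductors, 0.708 cm < r < 1.82 cm).
Only the inner wire is enclosed; the outer shell contributes nothing inside itself. λ_enc = λ₁ = -3.61×10^-6 C/m.
Applying ∮E·dA = Q_enc/ε₀ with the end caps contributing no flux:
E = 2k|λ_enc|/r = 2(8.99×10^9)(3.61×10^-6)/(0.0144) = 4.51×10^6 N/C.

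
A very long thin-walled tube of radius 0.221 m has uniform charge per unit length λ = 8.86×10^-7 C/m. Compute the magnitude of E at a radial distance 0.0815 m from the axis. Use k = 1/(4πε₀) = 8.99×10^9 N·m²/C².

E = 0

By cylindrical symmetry E is radial; use a coaxial Gaussian cylinder of radius 0.0815 m and length L (r < 0.221 m, inside the shell).
No charge is enclosed, so Gauss's law gives E·2πrL = 0 ⇒ E = 0.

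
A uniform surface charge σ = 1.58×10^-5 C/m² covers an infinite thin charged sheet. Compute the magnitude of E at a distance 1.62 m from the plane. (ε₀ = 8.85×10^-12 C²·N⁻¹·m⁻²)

8.93×10^5 V/m

Choose a cylindrical pillbox piercing the sheet, end faces (area A) parallel to it.
Flux Φ = 2EA and Q_enc = σA, so 2EA = σA/ε₀ ⇒ E = |σ|/(2ε₀), independent of distance.
E = |σ|/(2ε₀) = (1.58×10^-5)/(2·8.85×10^-12) = 8.93e5 N/C.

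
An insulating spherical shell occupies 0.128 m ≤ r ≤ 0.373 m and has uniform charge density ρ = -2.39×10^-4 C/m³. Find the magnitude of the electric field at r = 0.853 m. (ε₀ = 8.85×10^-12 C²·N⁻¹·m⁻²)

By spherical symmetry E is radial; choose a Gaussian sphere of radius r = 0.853 m (r > 0.373 m, enclosing the whole shell).
Q_enc = ρ·(4π/3)(b³ − a³) = (-2.39e-4)·(4π/3)·((0.373)³ − (0.128)³) = -4.985×10^-5 C.
Since E is radial and uniform over the Gaussian sphere, Φ = E·4πr² = Q_enc/ε₀.
E = |Q_enc|/(4πε₀r²) = (4.985×10^-5)/(4π·8.85×10^-12·(0.853)²) = 6.16e5 N/C.

E ≈ 6.16×10^5 N/C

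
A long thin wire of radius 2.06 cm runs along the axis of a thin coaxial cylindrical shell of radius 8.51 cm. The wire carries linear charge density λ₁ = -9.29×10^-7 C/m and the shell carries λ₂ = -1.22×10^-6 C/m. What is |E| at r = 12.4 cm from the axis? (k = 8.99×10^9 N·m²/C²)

By cylindrical symmetry E is radial; use a coaxial Gaussian cylinder of radius 12.4 cm and length L (r > 8.51 cm, enclosing both).
λ_enc = λ₁ + λ₂ = (-9.29×10^-7) + (-1.22×10^-6) = -2.149×10^-6 C/m.
Applying ∮E·dA = Q_enc/ε₀ with the end caps contributing no flux:
E = 2k|λ_enc|/r = 2(8.99×10^9)(2.149×10^-6)/(0.124) = 3.12e5 N/C.

3.12e5 N/C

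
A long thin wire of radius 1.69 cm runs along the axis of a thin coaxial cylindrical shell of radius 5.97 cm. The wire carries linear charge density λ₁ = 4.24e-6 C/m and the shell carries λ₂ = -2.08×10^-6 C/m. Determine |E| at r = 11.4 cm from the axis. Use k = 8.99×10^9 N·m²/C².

Take a coaxial cylindrical Gaussian surface of radius r = 11.4 cm and length L (r > 5.97 cm, enclosing both).
λ_enc = λ₁ + λ₂ = (4.24×10^-6) + (-2.08×10^-6) = 2.16×10^-6 C/m.
Since E is radial and uniform over the curved surface, Φ = E·2πrL = Q_enc/ε₀ = λ_enc L/ε₀.
E = 2k|λ_enc|/r = 2(8.99×10^9)(2.16×10^-6)/(0.114) = 3.41×10^5 N/C.

|E| ≈ 3.41×10^5 V/m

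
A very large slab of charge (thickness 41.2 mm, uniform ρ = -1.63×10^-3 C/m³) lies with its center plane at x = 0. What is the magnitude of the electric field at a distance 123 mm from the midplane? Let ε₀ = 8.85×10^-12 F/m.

E = 3.79e6 N/C

The point |x| = 123 mm lies outside the slab (half-thickness 0.0206 m). A symmetric pillbox spanning the full slab encloses Q_enc = ρ·d·A.
Flux = 2EA ⇒ E = |ρ|d/(2ε₀), independent of distance outside.
E = (1.63e-3)(0.0412)/(2·8.85×10^-12) = 3.79×10^6 N/C.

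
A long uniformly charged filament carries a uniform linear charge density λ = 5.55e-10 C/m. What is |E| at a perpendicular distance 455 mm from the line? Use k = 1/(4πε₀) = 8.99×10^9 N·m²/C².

|E| ≈ 21.9 N/C

Choose a coaxial cylinder of radius r = 455 mm (arbitrary length L) as the Gaussian surface.
Q_enc = λL, so λ_enc = 5.55×10^-10 C/m.
Gauss's law: E·2πrL = λ_enc L/ε₀.
E = 2k|λ_enc|/r = 2(8.99×10^9)(5.55e-10)/(0.455) = 21.9 N/C.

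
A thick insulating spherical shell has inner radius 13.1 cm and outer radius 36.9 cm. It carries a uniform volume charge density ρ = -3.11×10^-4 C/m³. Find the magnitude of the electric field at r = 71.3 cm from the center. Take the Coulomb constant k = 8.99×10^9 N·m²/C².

E ≈ 1.11×10^6 N/C

Symmetry ⇒ E = E(r) r̂. Gaussian sphere of radius r = 71.3 cm (r > 36.9 cm, enclosing the whole shell).
Q_enc = ρ·(4π/3)(b³ − a³) = (-3.11×10^-4)·(4π/3)·((0.369)³ − (0.131)³) = -6.252e-5 C.
Applying ∮E·dA = Q_enc/ε₀ with Φ = E(4πr²):
E = k|Q_enc|/r² = (8.99×10^9)(6.252×10^-5)/(0.713)² = 1.11×10^6 N/C.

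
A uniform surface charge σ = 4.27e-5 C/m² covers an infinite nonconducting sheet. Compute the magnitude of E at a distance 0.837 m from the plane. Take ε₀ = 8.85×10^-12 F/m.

E ≈ 2.41×10^6 N/C

Choose a cylindrical pillbox piercing the sheet, end faces (area A) parallel to it.
Only the two end caps contribute flux: Φ = 2EA. With Q_enc = σA, Gauss's law gives E = |σ|/(2ε₀).
E = |σ|/(2ε₀) = (4.27e-5)/(2·8.85×10^-12) = 2.41e6 N/C.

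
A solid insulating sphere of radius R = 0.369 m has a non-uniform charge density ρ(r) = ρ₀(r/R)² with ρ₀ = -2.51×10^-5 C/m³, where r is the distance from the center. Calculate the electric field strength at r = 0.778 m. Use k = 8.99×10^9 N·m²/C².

Take a concentric spherical Gaussian surface of radius r = 0.778 m (r > R, all charge enclosed).
Q_enc = 4π ∫₀^R ρ₀(r'/R)^2 r'² dr' = 4πρ₀R³/5 = -3.17×10^-6 C.
Since E is radial and uniform over the Gaussian sphere, Φ = E·4πr² = Q_enc/ε₀.
E = k|Q_enc|/r² = (8.99×10^9)(3.17e-6)/(0.778)² = 4.71e4 N/C.

4.71×10^4 N/C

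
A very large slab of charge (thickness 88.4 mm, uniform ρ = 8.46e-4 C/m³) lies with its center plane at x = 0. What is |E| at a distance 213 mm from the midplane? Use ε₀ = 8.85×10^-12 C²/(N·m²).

|E| = 4.23×10^6 V/m

The point |x| = 213 mm lies outside the slab (half-thickness 0.0442 m). A symmetric pillbox spanning the full slab encloses Q_enc = ρ·d·A.
Flux = 2EA ⇒ E = |ρ|d/(2ε₀), independent of distance outside.
E = (8.46×10^-4)(0.0884)/(2·8.85×10^-12) = 4.23×10^6 N/C.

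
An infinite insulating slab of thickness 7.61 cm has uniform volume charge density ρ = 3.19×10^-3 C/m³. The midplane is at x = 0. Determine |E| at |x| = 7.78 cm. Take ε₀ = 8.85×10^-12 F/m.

|E| = 1.37e7 N/C

The point |x| = 7.78 cm lies outside the slab (half-thickness 0.03805 m). A symmetric pillbox spanning the full slab encloses Q_enc = ρ·d·A.
Flux = 2EA ⇒ E = |ρ|d/(2ε₀), independent of distance outside.
E = (3.19e-3)(0.0761)/(2·8.85×10^-12) = 1.37e7 N/C.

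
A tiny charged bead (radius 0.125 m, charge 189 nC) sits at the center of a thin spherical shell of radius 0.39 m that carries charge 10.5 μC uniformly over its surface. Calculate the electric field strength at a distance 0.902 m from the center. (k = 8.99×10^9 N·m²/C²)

Take a concentric spherical Gaussian surface of radius r = 0.902 m (r > 0.39 m, enclosing both).
Q_enc = (189 nC) + (10.5 μC) = 1.069e-5 C.
Since E is radial and uniform over the Gaussian sphere, Φ = E·4πr² = Q_enc/ε₀.
E = k|Q_enc|/r² = (8.99×10^9)(1.069×10^-5)/(0.902)² = 1.18×10^5 N/C.

|E| ≈ 1.18e5 V/m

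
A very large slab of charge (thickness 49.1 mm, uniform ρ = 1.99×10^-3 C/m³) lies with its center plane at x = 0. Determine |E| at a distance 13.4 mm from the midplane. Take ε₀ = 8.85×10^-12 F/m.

E ≈ 3.01×10^6 V/m

By symmetry E is perpendicular to the slab. A Gaussian pillbox from −13.4 mm to +13.4 mm (face area A) lies entirely within the slab.
Q_enc = ρ·(2x)·A and flux = 2EA, so 2EA = 2ρxA/ε₀ ⇒ E = |ρ|x/ε₀.
E = (1.99×10^-3)(0.0134)/(8.85×10^-12) = 3.01×10^6 N/C.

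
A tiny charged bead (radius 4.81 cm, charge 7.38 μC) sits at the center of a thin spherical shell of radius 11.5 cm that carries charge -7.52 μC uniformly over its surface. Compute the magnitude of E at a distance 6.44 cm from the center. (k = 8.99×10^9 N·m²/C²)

E = 1.60×10^7 N/C

Use a concentric Gaussian sphere at r = 6.44 cm (between the bodies, 4.81 cm < r < 11.5 cm).
The shell at 11.5 cm lies outside the Gaussian surface, so Q_enc = 7.38 μC = 7.38e-6 C.
Since E is radial and uniform over the Gaussian sphere, Φ = E·4πr² = Q_enc/ε₀.
E = k|Q_enc|/r² = (8.99×10^9)(7.38e-6)/(0.0644)² = 1.60e7 N/C.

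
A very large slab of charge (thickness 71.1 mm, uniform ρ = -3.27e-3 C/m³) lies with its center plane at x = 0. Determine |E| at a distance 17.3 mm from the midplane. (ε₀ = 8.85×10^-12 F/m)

By symmetry E is perpendicular to the slab. A Gaussian pillbox from −17.3 mm to +17.3 mm (face area A) lies entirely within the slab.
Q_enc = ρ·(2x)·A and flux = 2EA, so 2EA = 2ρxA/ε₀ ⇒ E = |ρ|x/ε₀.
E = (3.27×10^-3)(0.0173)/(8.85×10^-12) = 6.39×10^6 N/C.

|E| = 6.39×10^6 N/C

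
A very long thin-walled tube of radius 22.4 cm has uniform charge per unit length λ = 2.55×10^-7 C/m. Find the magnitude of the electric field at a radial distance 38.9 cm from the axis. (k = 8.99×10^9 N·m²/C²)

1.18×10^4 N/C

Coaxial Gaussian cylinder, radius r = 38.9 cm, length L (r > 22.4 cm).
The full line charge is enclosed: λ_enc = 2.55×10^-7 C/m.
Gauss's law: E·2πrL = λ_enc L/ε₀.
E = 2k|λ_enc|/r = 2(8.99×10^9)(2.55×10^-7)/(0.389) = 1.18×10^4 N/C.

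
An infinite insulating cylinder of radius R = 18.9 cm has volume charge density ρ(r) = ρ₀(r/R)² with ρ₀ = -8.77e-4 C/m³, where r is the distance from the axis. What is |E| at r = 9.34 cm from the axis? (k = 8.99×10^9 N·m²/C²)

By cylindrical symmetry E is radial; use a coaxial Gaussian cylinder of radius 9.34 cm and length L (r < R).
Integrating ρ over the cross-section to radius r: λ_enc = (2πρ₀/R²) ∫₀^r r'^3 dr' = 2πρ₀ r^4/(4·R²) = -2.935×10^-6 C/m.
Applying ∮E·dA = Q_enc/ε₀ with the end caps contributing no flux:
E = 2k|λ_enc|/r = 2(8.99×10^9)(2.935×10^-6)/(0.0934) = 5.65×10^5 N/C.

|E| ≈ 5.65×10^5 V/m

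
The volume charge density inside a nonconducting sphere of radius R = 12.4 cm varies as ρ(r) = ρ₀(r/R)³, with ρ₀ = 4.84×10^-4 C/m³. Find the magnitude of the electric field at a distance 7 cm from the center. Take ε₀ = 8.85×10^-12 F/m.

Use a concentric Gaussian sphere at r = 7 cm (r < R).
Q_enc = ∫₀^r ρ(r')·4πr'² dr' = (4πρ₀/R³) ∫₀^r r'^5 dr' = 4πρ₀ r^6/(6·R³) = 6.255e-8 C.
Gauss's law: E·4πr² = Q_enc/ε₀.
E = |Q_enc|/(4πε₀r²) = (6.255e-8)/(4π·8.85×10^-12·(0.07)²) = 1.15×10^5 N/C.

1.15e5 V/m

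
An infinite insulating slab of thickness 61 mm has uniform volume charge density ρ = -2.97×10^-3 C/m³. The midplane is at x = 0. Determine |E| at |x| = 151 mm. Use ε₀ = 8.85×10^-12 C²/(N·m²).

E ≈ 1.02×10^7 N/C

The point |x| = 151 mm lies outside the slab (half-thickness 0.0305 m). A symmetric pillbox spanning the full slab encloses Q_enc = ρ·d·A.
Flux = 2EA ⇒ E = |ρ|d/(2ε₀), independent of distance outside.
E = (2.97e-3)(0.061)/(2·8.85×10^-12) = 1.02e7 N/C.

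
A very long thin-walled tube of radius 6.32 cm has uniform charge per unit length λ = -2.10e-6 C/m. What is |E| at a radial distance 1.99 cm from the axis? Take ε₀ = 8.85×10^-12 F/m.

Coaxial Gaussian cylinder, radius r = 1.99 cm, length L (r < 6.32 cm, inside the shell).
All the surface charge lies outside this cylinder: Q_enc = 0, hence E = 0.

E = 0 (no enclosed charge)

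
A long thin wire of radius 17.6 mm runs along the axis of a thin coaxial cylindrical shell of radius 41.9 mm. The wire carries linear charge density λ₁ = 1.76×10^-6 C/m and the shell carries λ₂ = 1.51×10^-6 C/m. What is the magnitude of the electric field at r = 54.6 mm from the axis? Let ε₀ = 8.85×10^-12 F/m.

Coaxial Gaussian cylinder, radius r = 54.6 mm, length L (r > 41.9 mm, enclosing both).
λ_enc = λ₁ + λ₂ = (1.76×10^-6) + (1.51×10^-6) = 3.27e-6 C/m.
Applying ∮E·dA = Q_enc/ε₀ with the end caps contributing no flux:
E = |λ_enc|/(2πε₀r) = (3.27×10^-6)/(2π·8.85×10^-12·0.0546) = 1.08×10^6 N/C.

E ≈ 1.08e6 N/C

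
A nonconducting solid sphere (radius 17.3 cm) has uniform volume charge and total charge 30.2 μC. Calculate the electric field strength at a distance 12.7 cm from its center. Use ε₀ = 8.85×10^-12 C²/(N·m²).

Use a concentric Gaussian sphere at r = 12.7 cm (r < R).
Only the charge within r is enclosed: Q_enc = Q·(r/R)³ = (30.2 μC)·(12.7 cm/17.3 cm)³ = 1.195e-5 C.
Applying ∮E·dA = Q_enc/ε₀ with Φ = E(4πr²):
E = |Q_enc|/(4πε₀r²) = (1.195e-5)/(4π·8.85×10^-12·(0.127)²) = 6.66e6 N/C.

6.66×10^6 V/m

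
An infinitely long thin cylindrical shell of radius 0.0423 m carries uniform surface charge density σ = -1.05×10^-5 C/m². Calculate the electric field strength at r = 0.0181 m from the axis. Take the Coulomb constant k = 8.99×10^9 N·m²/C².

E = 0

Choose a coaxial cylinder of radius r = 0.0181 m (arbitrary length L) as the Gaussian surface (r < 0.0423 m, inside the shell).
No charge is enclosed, so Gauss's law gives E·2πrL = 0 ⇒ E = 0.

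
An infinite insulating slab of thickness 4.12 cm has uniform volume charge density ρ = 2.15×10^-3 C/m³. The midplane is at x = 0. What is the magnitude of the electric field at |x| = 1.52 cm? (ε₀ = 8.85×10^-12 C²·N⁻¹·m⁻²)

By symmetry E is perpendicular to the slab. A Gaussian pillbox from −1.52 cm to +1.52 cm (face area A) lies entirely within the slab.
Q_enc = ρ·(2x)·A and flux = 2EA, so 2EA = 2ρxA/ε₀ ⇒ E = |ρ|x/ε₀.
E = (2.15×10^-3)(0.0152)/(8.85×10^-12) = 3.69×10^6 N/C.

|E| ≈ 3.69e6 N/C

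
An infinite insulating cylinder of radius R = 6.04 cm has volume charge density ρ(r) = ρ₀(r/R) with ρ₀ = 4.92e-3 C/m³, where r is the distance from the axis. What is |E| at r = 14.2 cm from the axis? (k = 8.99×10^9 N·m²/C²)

E ≈ 4.76e6 V/m

Coaxial Gaussian cylinder, radius r = 14.2 cm, length L (r > R, full charge per length enclosed).
λ_enc = 2π ∫₀^R ρ₀(r'/R)^1 r' dr' = 2πρ₀R²/3 = 3.759×10^-5 C/m.
By Gauss's law (flux through the curved wall only), E·2πrL = λ_enc L/ε₀.
E = 2k|λ_enc|/r = 2(8.99×10^9)(3.759e-5)/(0.142) = 4.76e6 N/C.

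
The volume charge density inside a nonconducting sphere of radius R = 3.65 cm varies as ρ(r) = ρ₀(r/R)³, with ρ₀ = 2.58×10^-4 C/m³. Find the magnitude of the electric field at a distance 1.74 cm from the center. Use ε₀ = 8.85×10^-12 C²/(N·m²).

By spherical symmetry E is radial; choose a Gaussian sphere of radius r = 1.74 cm (r < R).
Q_enc = ∫₀^r ρ(r')·4πr'² dr' = (4πρ₀/R³) ∫₀^r r'^5 dr' = 4πρ₀ r^6/(6·R³) = 3.084×10^-10 C.
By Gauss's law, ∮E·dA = E·4πr² = Q_enc/ε₀.
E = |Q_enc|/(4πε₀r²) = (3.084×10^-10)/(4π·8.85×10^-12·(0.0174)²) = 9.16×10^3 N/C.

|E| = 9.16×10^3 V/m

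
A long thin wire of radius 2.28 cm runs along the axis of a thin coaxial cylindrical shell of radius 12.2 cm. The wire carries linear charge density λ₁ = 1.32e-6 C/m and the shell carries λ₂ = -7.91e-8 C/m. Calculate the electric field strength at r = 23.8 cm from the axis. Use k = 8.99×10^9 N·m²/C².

Coaxial Gaussian cylinder, radius r = 23.8 cm, length L (r > 12.2 cm, enclosing both).
λ_enc = λ₁ + λ₂ = (1.32×10^-6) + (-7.91e-8) = 1.241×10^-6 C/m.
Applying ∮E·dA = Q_enc/ε₀ with the end caps contributing no flux:
E = 2k|λ_enc|/r = 2(8.99×10^9)(1.241×10^-6)/(0.238) = 9.37e4 N/C.

E ≈ 9.37×10^4 V/m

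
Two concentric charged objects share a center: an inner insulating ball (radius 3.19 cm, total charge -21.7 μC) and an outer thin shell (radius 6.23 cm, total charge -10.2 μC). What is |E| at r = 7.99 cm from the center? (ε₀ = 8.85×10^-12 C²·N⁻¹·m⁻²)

E = 4.49e7 N/C

By spherical symmetry E is radial; choose a Gaussian sphere of radius r = 7.99 cm (r > 6.23 cm, enclosing both).
Q_enc = (-21.7 μC) + (-10.2 μC) = -3.19e-5 C.
Applying ∮E·dA = Q_enc/ε₀ with Φ = E(4πr²):
E = |Q_enc|/(4πε₀r²) = (3.19×10^-5)/(4π·8.85×10^-12·(0.0799)²) = 4.49×10^7 N/C.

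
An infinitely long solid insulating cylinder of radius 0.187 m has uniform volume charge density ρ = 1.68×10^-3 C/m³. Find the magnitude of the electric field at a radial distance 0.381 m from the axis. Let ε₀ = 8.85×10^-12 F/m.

Coaxial Gaussian cylinder, radius r = 0.381 m, length L (r > 0.187 m, full cross-section enclosed).
λ_enc = ρ·πR² = (1.68×10^-3)π(0.187)² = 1.846e-4 C/m.
Since E is radial and uniform over the curved surface, Φ = E·2πrL = Q_enc/ε₀ = λ_enc L/ε₀.
E = |λ_enc|/(2πε₀r) = (1.846×10^-4)/(2π·8.85×10^-12·0.381) = 8.71×10^6 N/C.

|E| = 8.71e6 V/m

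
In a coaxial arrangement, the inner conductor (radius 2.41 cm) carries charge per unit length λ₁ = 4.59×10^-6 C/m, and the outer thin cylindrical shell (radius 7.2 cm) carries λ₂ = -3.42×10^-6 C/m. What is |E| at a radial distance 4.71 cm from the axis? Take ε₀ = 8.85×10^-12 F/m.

Coaxial Gaussian cylinder, radius r = 4.71 cm, length L (between the conductors, 2.41 cm < r < 7.2 cm).
The shell at 7.2 cm lies outside the Gaussian surface, so λ_enc = λ₁ = 4.59e-6 C/m.
Since E is radial and uniform over the curved surface, Φ = E·2πrL = Q_enc/ε₀ = λ_enc L/ε₀.
E = |λ_enc|/(2πε₀r) = (4.59×10^-6)/(2π·8.85×10^-12·0.0471) = 1.75×10^6 N/C.

E ≈ 1.75×10^6 N/C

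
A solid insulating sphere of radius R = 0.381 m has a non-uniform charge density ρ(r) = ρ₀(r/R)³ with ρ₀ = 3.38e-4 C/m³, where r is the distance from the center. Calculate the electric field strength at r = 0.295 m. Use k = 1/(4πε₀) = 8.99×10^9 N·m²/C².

E = 8.71e5 N/C

Take a concentric spherical Gaussian surface of radius r = 0.295 m (r < R).
Q_enc = ∫₀^r ρ(r')·4πr'² dr' = (4πρ₀/R³) ∫₀^r r'^5 dr' = 4πρ₀ r^6/(6·R³) = 8.436×10^-6 C.
By Gauss's law, ∮E·dA = E·4πr² = Q_enc/ε₀.
E = k|Q_enc|/r² = (8.99×10^9)(8.436×10^-6)/(0.295)² = 8.71×10^5 N/C.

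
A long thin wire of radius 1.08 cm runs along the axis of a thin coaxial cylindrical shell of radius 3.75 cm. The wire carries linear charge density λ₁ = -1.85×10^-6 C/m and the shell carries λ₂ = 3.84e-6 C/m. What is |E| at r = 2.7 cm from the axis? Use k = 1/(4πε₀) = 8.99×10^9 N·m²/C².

Choose a coaxial cylinder of radius r = 2.7 cm (arbitrary length L) as the Gaussian surface (between the conductors, 1.08 cm < r < 3.75 cm).
The shell at 3.75 cm lies outside the Gaussian surface, so λ_enc = λ₁ = -1.85×10^-6 C/m.
Gauss's law: E·2πrL = λ_enc L/ε₀.
E = 2k|λ_enc|/r = 2(8.99×10^9)(1.85×10^-6)/(0.027) = 1.23×10^6 N/C.

1.23×10^6 V/m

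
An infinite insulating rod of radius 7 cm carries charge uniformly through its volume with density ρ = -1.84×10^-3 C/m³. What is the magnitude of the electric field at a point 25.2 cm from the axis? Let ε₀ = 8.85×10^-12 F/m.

E ≈ 2.02e6 V/m

Coaxial Gaussian cylinder, radius r = 25.2 cm, length L (r > 7 cm, full cross-section enclosed).
λ_enc = ρ·πR² = (-1.84×10^-3)π(0.07)² = -2.832×10^-5 C/m.
Since E is radial and uniform over the curved surface, Φ = E·2πrL = Q_enc/ε₀ = λ_enc L/ε₀.
E = |λ_enc|/(2πε₀r) = (2.832×10^-5)/(2π·8.85×10^-12·0.252) = 2.02e6 N/C.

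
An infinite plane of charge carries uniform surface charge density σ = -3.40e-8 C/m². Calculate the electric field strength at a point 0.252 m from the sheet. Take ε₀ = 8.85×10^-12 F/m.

E = 1.92×10^3 N/C

By planar symmetry E is perpendicular to the sheet and uniform; use a Gaussian pillbox with flat faces of area A on each side of the sheet.
Only the two end caps contribute flux: Φ = 2EA. With Q_enc = σA, Gauss's law gives E = |σ|/(2ε₀).
E = |σ|/(2ε₀) = (3.40×10^-8)/(2·8.85×10^-12) = 1.92×10^3 N/C.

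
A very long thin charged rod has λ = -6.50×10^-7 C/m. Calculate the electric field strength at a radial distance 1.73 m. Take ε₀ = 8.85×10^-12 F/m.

6.76×10^3 N/C

Choose a coaxial cylinder of radius r = 1.73 m (arbitrary length L) as the Gaussian surface.
Q_enc = λL, so λ_enc = -6.50×10^-7 C/m.
Gauss's law: E·2πrL = λ_enc L/ε₀.
E = |λ_enc|/(2πε₀r) = (6.50×10^-7)/(2π·8.85×10^-12·1.73) = 6.76e3 N/C.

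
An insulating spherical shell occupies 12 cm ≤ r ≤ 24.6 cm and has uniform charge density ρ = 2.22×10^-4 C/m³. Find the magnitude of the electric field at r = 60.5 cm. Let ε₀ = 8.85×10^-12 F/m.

Symmetry ⇒ E = E(r) r̂. Gaussian sphere of radius r = 60.5 cm (r > 24.6 cm, enclosing the whole shell).
Q_enc = ρ·(4π/3)(b³ − a³) = (2.22×10^-4)·(4π/3)·((0.246)³ − (0.12)³) = 1.224e-5 C.
By Gauss's law, ∮E·dA = E·4πr² = Q_enc/ε₀.
E = |Q_enc|/(4πε₀r²) = (1.224×10^-5)/(4π·8.85×10^-12·(0.605)²) = 3.01e5 N/C.

3.01e5 V/m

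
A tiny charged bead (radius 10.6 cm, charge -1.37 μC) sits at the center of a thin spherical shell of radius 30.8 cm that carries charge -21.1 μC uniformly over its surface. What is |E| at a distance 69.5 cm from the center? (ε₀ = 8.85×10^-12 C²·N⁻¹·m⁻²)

4.18×10^5 N/C

Take a concentric spherical Gaussian surface of radius r = 69.5 cm (r > 30.8 cm, enclosing both).
Q_enc = (-1.37 μC) + (-21.1 μC) = -2.247e-5 C.
By Gauss's law, ∮E·dA = E·4πr² = Q_enc/ε₀.
E = |Q_enc|/(4πε₀r²) = (2.247×10^-5)/(4π·8.85×10^-12·(0.695)²) = 4.18×10^5 N/C.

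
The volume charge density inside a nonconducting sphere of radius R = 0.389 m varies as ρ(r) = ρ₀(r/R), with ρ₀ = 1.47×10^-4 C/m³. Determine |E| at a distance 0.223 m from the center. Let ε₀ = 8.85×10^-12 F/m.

Use a concentric Gaussian sphere at r = 0.223 m (r < R).
Q_enc = ∫₀^r ρ(r')·4πr'² dr' = (4πρ₀/R) ∫₀^r r'^3 dr' = 4πρ₀ r^4/(4·R) = 2.936×10^-6 C.
By Gauss's law, ∮E·dA = E·4πr² = Q_enc/ε₀.
E = |Q_enc|/(4πε₀r²) = (2.936×10^-6)/(4π·8.85×10^-12·(0.223)²) = 5.31e5 N/C.

E ≈ 5.31×10^5 V/m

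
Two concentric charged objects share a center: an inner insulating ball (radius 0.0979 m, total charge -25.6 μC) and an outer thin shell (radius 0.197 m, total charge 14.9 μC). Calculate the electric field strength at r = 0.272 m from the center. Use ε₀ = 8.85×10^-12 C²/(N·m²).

Symmetry ⇒ E = E(r) r̂. Gaussian sphere of radius r = 0.272 m (r > 0.197 m, enclosing both).
Q_enc = (-25.6 μC) + (14.9 μC) = -1.07e-5 C.
Applying ∮E·dA = Q_enc/ε₀ with Φ = E(4πr²):
E = |Q_enc|/(4πε₀r²) = (1.07×10^-5)/(4π·8.85×10^-12·(0.272)²) = 1.30×10^6 N/C.

|E| = 1.30×10^6 N/C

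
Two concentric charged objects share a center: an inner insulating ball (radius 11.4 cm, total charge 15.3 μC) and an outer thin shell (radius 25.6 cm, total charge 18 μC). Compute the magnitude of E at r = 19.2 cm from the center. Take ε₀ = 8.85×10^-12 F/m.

By spherical symmetry E is radial; choose a Gaussian sphere of radius r = 19.2 cm (between the bodies, 11.4 cm < r < 25.6 cm).
Only the inner charge is enclosed; the outer shell contributes nothing inside itself. Q_enc = 15.3 μC = 1.53×10^-5 C.
Gauss's law: E·4πr² = Q_enc/ε₀.
E = |Q_enc|/(4πε₀r²) = (1.53×10^-5)/(4π·8.85×10^-12·(0.192)²) = 3.73e6 N/C.

E ≈ 3.73×10^6 N/C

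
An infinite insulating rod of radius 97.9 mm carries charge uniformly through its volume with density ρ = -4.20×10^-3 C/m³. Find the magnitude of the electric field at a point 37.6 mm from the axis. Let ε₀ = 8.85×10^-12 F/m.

By cylindrical symmetry E is radial; use a coaxial Gaussian cylinder of radius 37.6 mm and length L (r < R).
Enclosed charge per unit length: λ_enc = ρ·πr² = (-4.20×10^-3)π(0.0376)² = -1.865e-5 C/m.
Applying ∮E·dA = Q_enc/ε₀ with the end caps contributing no flux:
E = |λ_enc|/(2πε₀r) = (1.865×10^-5)/(2π·8.85×10^-12·0.0376) = 8.92×10^6 N/C.

8.92×10^6 N/C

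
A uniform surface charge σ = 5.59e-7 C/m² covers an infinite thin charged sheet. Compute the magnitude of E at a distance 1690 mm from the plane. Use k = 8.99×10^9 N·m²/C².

E ≈ 3.16e4 N/C

The symmetry is planar: E is normal to the sheet and the same magnitude on both sides. Take a pillbox straddling the sheet with end-cap area A.
Flux Φ = 2EA and Q_enc = σA, so 2EA = σA/ε₀ ⇒ E = |σ|/(2ε₀), independent of distance.
E = 2πk|σ| = 2π(8.99×10^9)(5.59×10^-7) = 3.16×10^4 N/C.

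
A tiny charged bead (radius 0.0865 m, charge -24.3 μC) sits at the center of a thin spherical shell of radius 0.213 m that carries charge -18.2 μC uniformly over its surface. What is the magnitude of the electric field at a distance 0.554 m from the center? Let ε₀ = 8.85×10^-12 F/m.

|E| ≈ 1.25×10^6 N/C

By spherical symmetry E is radial; choose a Gaussian sphere of radius r = 0.554 m (r > 0.213 m, enclosing both).
Q_enc = (-24.3 μC) + (-18.2 μC) = -4.25×10^-5 C.
Applying ∮E·dA = Q_enc/ε₀ with Φ = E(4πr²):
E = |Q_enc|/(4πε₀r²) = (4.25e-5)/(4π·8.85×10^-12·(0.554)²) = 1.25×10^6 N/C.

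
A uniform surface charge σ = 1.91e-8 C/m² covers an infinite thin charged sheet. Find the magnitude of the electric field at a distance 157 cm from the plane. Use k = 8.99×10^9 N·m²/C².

E ≈ 1.08e3 N/C

By planar symmetry E is perpendicular to the sheet and uniform; use a Gaussian pillbox with flat faces of area A on each side of the sheet.
Only the two end caps contribute flux: Φ = 2EA. With Q_enc = σA, Gauss's law gives E = |σ|/(2ε₀).
E = 2πk|σ| = 2π(8.99×10^9)(1.91e-8) = 1.08×10^3 N/C.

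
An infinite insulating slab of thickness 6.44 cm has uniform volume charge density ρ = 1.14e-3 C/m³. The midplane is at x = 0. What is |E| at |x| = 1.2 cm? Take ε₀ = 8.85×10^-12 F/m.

By symmetry E is perpendicular to the slab. A Gaussian pillbox from −1.2 cm to +1.2 cm (face area A) lies entirely within the slab.
Q_enc = ρ·(2x)·A and flux = 2EA, so 2EA = 2ρxA/ε₀ ⇒ E = |ρ|x/ε₀.
E = (1.14e-3)(0.012)/(8.85×10^-12) = 1.55e6 N/C.

|E| = 1.55×10^6 V/m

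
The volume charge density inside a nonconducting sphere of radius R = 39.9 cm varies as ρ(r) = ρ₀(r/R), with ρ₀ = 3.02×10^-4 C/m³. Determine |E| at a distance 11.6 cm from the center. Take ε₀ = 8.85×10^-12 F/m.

Use a concentric Gaussian sphere at r = 11.6 cm (r < R).
Integrate the density: Q_enc = 4π ∫₀^r ρ₀(r'/R)^1 r'² dr' = 4πρ₀ r^4/(4·R) = 4.305×10^-7 C.
By Gauss's law, ∮E·dA = E·4πr² = Q_enc/ε₀.
E = |Q_enc|/(4πε₀r²) = (4.305e-7)/(4π·8.85×10^-12·(0.116)²) = 2.88×10^5 N/C.

2.88×10^5 N/C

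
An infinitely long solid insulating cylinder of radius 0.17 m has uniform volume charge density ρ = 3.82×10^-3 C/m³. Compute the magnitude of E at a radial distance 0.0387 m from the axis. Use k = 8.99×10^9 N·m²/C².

8.35×10^6 V/m

Take a coaxial cylindrical Gaussian surface of radius r = 0.0387 m and length L (r < R).
Charge inside radius r per length L is ρ·πr²·L, so λ_enc = ρπr² = 1.797×10^-5 C/m.
Since E is radial and uniform over the curved surface, Φ = E·2πrL = Q_enc/ε₀ = λ_enc L/ε₀.
E = 2k|λ_enc|/r = 2(8.99×10^9)(1.797×10^-5)/(0.0387) = 8.35×10^6 N/C.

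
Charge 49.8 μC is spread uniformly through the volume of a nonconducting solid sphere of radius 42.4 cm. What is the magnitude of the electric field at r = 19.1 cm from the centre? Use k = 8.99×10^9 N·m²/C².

Use a concentric Gaussian sphere at r = 19.1 cm (r < R).
Only the charge within r is enclosed: Q_enc = Q·(r/R)³ = (49.8 μC)·(19.1 cm/42.4 cm)³ = 4.552e-6 C.
Since E is radial and uniform over the Gaussian sphere, Φ = E·4πr² = Q_enc/ε₀.
E = k|Q_enc|/r² = (8.99×10^9)(4.552e-6)/(0.191)² = 1.12×10^6 N/C.

|E| = 1.12e6 N/C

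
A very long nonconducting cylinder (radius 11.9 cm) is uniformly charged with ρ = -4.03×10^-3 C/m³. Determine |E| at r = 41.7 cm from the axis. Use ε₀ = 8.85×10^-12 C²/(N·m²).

Choose a coaxial cylinder of radius r = 41.7 cm (arbitrary length L) as the Gaussian surface (r > 11.9 cm, full cross-section enclosed).
λ_enc = ρ·πR² = (-4.03×10^-3)π(0.119)² = -1.793×10^-4 C/m.
By Gauss's law (flux through the curved wall only), E·2πrL = λ_enc L/ε₀.
E = |λ_enc|/(2πε₀r) = (1.793×10^-4)/(2π·8.85×10^-12·0.417) = 7.73×10^6 N/C.

E ≈ 7.73×10^6 N/C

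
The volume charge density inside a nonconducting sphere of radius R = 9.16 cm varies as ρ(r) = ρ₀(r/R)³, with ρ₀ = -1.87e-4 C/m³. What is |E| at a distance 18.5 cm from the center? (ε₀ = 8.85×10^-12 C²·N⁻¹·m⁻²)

7.91e4 N/C

Take a concentric spherical Gaussian surface of radius r = 18.5 cm (r > R, all charge enclosed).
Q_enc = 4π ∫₀^R ρ₀(r'/R)^3 r'² dr' = 4πρ₀R³/6 = -3.01e-7 C.
By Gauss's law, ∮E·dA = E·4πr² = Q_enc/ε₀.
E = |Q_enc|/(4πε₀r²) = (3.01e-7)/(4π·8.85×10^-12·(0.185)²) = 7.91×10^4 N/C.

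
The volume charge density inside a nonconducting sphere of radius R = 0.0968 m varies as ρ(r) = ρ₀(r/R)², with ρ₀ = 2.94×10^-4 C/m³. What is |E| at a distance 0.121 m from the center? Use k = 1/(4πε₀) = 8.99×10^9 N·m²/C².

Symmetry ⇒ E = E(r) r̂. Gaussian sphere of radius r = 0.121 m (r > R, all charge enclosed).
Q_enc = 4π ∫₀^R ρ₀(r'/R)^2 r'² dr' = 4πρ₀R³/5 = 6.702×10^-7 C.
Since E is radial and uniform over the Gaussian sphere, Φ = E·4πr² = Q_enc/ε₀.
E = k|Q_enc|/r² = (8.99×10^9)(6.702e-7)/(0.121)² = 4.12×10^5 N/C.

E ≈ 4.12×10^5 V/m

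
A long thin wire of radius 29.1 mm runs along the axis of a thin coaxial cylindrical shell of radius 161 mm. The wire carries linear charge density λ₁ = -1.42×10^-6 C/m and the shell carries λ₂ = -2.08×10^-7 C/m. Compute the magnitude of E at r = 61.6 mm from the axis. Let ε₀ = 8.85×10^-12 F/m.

Choose a coaxial cylinder of radius r = 61.6 mm (arbitrary length L) as the Gaussian surface (between the conductors, 29.1 mm < r < 161 mm).
The shell at 161 mm lies outside the Gaussian surface, so λ_enc = λ₁ = -1.42×10^-6 C/m.
Gauss's law: E·2πrL = λ_enc L/ε₀.
E = |λ_enc|/(2πε₀r) = (1.42×10^-6)/(2π·8.85×10^-12·0.0616) = 4.15×10^5 N/C.

E ≈ 4.15e5 N/C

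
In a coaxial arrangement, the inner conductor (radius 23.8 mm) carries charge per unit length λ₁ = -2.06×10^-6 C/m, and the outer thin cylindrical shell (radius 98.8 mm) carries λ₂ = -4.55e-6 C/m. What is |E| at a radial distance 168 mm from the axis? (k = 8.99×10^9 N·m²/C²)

By cylindrical symmetry E is radial; use a coaxial Gaussian cylinder of radius 168 mm and length L (r > 98.8 mm, enclosing both).
λ_enc = λ₁ + λ₂ = (-2.06×10^-6) + (-4.55×10^-6) = -6.61e-6 C/m.
By Gauss's law (flux through the curved wall only), E·2πrL = λ_enc L/ε₀.
E = 2k|λ_enc|/r = 2(8.99×10^9)(6.61×10^-6)/(0.168) = 7.07×10^5 N/C.

E = 7.07×10^5 N/C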